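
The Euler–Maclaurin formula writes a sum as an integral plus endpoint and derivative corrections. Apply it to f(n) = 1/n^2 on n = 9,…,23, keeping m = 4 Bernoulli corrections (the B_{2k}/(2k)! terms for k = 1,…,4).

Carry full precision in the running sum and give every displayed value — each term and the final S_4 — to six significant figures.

∫_9^23 1/x^2 dx evaluates to 0.0676329.
Endpoint term: (f(9) + f(23))/2 = (0.0123457 + 0.00189036)/2 = 0.00711802.
Integral + boundary = 0.0747509.
k=1: B_{2}/(2)! × [f^{(1)}(23) − f^{(1)}(9)] = 1/12 × (-0.000164379 − (-0.00274348)) = 0.000214925.
After k=1: 0.0749658.
k=2: B_{4}/(4)! × [f^{(3)}(23) − f^{(3)}(9)] = −1/720 × (-3.72883e-06 − (-0.000406442)) = -5.59324e-07.
After k=2: 0.0749652.
k=3: B_{6}/(6)! × [f^{(5)}(23) − f^{(5)}(9)] = 1/30240 × (-2.11465e-07 − (-0.000150534)) = 4.97099e-09.
After k=3: 0.0749652.
k=4: B_{8}/(8)! × [f^{(7)}(23) − f^{(7)}(9)] = −1/1209600 × (-2.23857e-08 − (-0.000104073)) = -8.60207e-11.

S_4 ≈ 0.0749652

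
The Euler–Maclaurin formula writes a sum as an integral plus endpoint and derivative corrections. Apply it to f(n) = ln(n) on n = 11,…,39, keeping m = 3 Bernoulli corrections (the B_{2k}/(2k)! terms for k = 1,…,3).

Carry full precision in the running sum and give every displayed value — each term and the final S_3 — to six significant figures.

Integral: ∫_11^39 ln(x) dx = 88.5021.
Boundary: ½(f(11) + f(39)) = ½(2.39790 + 3.66356) = 3.03073.
Running total after boundary: 91.5328.
k=1: B_{2}/(2)! × [f^{(1)}(39) − f^{(1)}(11)] = 1/12 × (0.0256410 − 0.0909091) = -0.00543901.
After k=1: 91.5273.
k=2: B_{4}/(4)! × [f^{(3)}(39) − f^{(3)}(11)] = −1/720 × (3.37160e-05 − 0.00150263) = 2.04016e-06.
After k=2: 91.5273.
k=3: B_{6}/(6)! × [f^{(5)}(39) − f^{(5)}(11)] = 1/30240 × (2.66004e-07 − 0.000149021) = -4.91915e-09.

S_3 ≈ 91.5273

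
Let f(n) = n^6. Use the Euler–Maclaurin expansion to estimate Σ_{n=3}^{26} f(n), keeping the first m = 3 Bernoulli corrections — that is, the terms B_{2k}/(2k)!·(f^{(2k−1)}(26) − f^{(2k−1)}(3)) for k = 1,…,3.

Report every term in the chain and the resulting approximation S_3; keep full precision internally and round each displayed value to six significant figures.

S_3 ≈ 1.30780e+09

Integral: ∫_3^26 x^6 dx = 1.14740e+09.
½[f(3) + f(26)] = ½[729.000 + 3.08916e+08] = 1.54458e+08.
Running total after boundary: 1.30186e+09.
k=1: B_{2}/(2)! × [f^{(1)}(26) − f^{(1)}(3)] = 1/12 × (7.12883e+07 − 1458.00) = 5.94057e+06.
Partial sum through k=1: 1.30780e+09.
k=2: B_{4}/(4)! × [f^{(3)}(26) − f^{(3)}(3)] = −1/720 × (2.10912e+06 − 3240.00) = -2924.83.
Partial sum through k=2: 1.30780e+09.
k=3: B_{6}/(6)! × [f^{(5)}(26) − f^{(5)}(3)] = 1/30240 × (18720.0 − 2160.00) = 0.547619.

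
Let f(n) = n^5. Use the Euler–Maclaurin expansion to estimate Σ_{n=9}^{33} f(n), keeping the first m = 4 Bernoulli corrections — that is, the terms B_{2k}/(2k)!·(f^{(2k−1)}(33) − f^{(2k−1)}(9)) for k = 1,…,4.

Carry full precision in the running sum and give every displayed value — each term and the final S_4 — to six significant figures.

S_4 ≈ 2.35245e+08

Integral: ∫_9^33 x^5 dx = 2.15156e+08.
Boundary: ½(f(9) + f(33)) = ½(59049.0 + 3.91354e+07) = 1.95972e+07.
Integral + boundary = 2.34753e+08.
k=1: B_{2}/(2)! × [f^{(1)}(33) − f^{(1)}(9)] = 1/12 × (5.92960e+06 − 32805.0) = 491400.
After k=1: 2.35245e+08.
k=2: B_{4}/(4)! × [f^{(3)}(33) − f^{(3)}(9)] = −1/720 × (65340.0 − 4860.00) = -84.0000.
After k=2: 2.35245e+08.
k=3: B_{6}/(6)! × [f^{(5)}(33) − f^{(5)}(9)] = 1/30240 × (120.000 − 120.000) = 0.00000.
After k=3: 2.35245e+08.
k=4: B_{8}/(8)! × [f^{(7)}(33) − f^{(7)}(9)] = −1/1209600 × (0.00000 − 0.00000) = 0.00000.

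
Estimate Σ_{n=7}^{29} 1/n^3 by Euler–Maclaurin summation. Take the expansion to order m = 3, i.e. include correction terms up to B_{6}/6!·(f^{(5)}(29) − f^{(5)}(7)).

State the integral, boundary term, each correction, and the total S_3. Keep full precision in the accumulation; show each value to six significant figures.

S_3 ≈ 0.0111909

∫_7^29 1/x^3 dx evaluates to 0.00960955.
Endpoint term: (f(7) + f(29))/2 = (0.00291545 + 4.10021e-05)/2 = 0.00147823.
Running total after boundary: 0.0110878.
Correction k=1: B_{2}/2! · (f^{(1)}(29) − f^{(1)}(7)) = 1/12 · (-4.24160e-06 − (-0.00124948)) = 0.000103770.
Running total after k=1: 0.0111915.
Correction k=2: B_{4}/4! · (f^{(3)}(29) − f^{(3)}(7)) = −1/720 · (-1.00870e-07 − (-0.000509992)) = -7.08182e-07.
Running total after k=2: 0.0111908.
Correction k=3: B_{6}/6! · (f^{(5)}(29) − f^{(5)}(7)) = 1/30240 · (-5.03752e-09 − (-0.000437136)) = 1.44554e-08.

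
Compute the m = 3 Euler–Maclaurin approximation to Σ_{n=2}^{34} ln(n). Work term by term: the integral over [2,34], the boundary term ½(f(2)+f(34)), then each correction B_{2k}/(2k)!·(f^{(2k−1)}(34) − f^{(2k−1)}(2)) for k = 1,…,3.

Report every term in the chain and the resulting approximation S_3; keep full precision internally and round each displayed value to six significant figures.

∫_2^34 ln(x) dx evaluates to 86.5100.
Endpoint term: (f(2) + f(34))/2 = (0.693147 + 3.52636)/2 = 2.10975.
Running total after boundary: 88.6197.
k=1: B_{2}/(2)! × [f^{(1)}(34) − f^{(1)}(2)] = 1/12 × (0.0294118 − 0.500000) = -0.0392157.
Partial sum through k=1: 88.5805.
k=2: B_{4}/(4)! × [f^{(3)}(34) − f^{(3)}(2)] = −1/720 × (5.08854e-05 − 0.250000) = 0.000347152.
Partial sum through k=2: 88.5808.
k=3: B_{6}/(6)! × [f^{(5)}(34) − f^{(5)}(2)] = 1/30240 × (5.28222e-07 − 0.750000) = -2.48016e-05.

S_3 ≈ 88.5808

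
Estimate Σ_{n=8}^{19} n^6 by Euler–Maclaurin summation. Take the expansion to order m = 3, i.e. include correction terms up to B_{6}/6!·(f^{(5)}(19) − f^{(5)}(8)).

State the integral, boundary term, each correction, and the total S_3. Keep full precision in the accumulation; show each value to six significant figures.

∫_8^19 x^6 dx evaluates to 1.27396e+08.
½[f(8) + f(19)] = ½[262144 + 4.70459e+07] = 2.36540e+07.
Running total after boundary: 1.51050e+08.
Order-1 term: 1/12 · (1.48566e+07 − 196608) = 1.22167e+06.
After k=1: 1.52272e+08.
Order-2 term: −1/720 · (823080 − 61440.0) = -1057.83.
After k=2: 1.52271e+08.
Order-3 term: 1/30240 · (13680.0 − 5760.00) = 0.261905.

S_3 ≈ 1.52271e+08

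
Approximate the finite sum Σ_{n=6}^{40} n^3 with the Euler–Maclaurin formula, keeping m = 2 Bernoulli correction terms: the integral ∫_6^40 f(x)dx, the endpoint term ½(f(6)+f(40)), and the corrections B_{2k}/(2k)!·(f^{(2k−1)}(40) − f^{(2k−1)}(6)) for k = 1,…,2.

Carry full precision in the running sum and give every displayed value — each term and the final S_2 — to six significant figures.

Integral: ∫_6^40 x^3 dx = 639676.
Endpoint term: (f(6) + f(40))/2 = (216.000 + 64000.0)/2 = 32108.0.
So far: 671784.
Correction k=1: B_{2}/2! · (f^{(1)}(40) − f^{(1)}(6)) = 1/12 · (4800.00 − 108.000) = 391.000.
Running total after k=1: 672175.
Correction k=2: B_{4}/4! · (f^{(3)}(40) − f^{(3)}(6)) = −1/720 · (6.00000 − 6.00000) = 0.00000.

S_2 ≈ 672175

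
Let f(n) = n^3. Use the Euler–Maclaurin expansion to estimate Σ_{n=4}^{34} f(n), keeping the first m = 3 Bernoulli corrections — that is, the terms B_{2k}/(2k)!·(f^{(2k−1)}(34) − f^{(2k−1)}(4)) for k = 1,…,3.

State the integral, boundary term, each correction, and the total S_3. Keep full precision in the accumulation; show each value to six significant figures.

The integral term ∫_4^34 x^3 dx = 334020.
Endpoint term: (f(4) + f(34))/2 = (64.0000 + 39304.0)/2 = 19684.0.
Running total after boundary: 353704.
Order-1 term: 1/12 · (3468.00 − 48.0000) = 285.000.
Running total after k=1: 353989.
Order-2 term: −1/720 · (6.00000 − 6.00000) = 0.00000.
Running total after k=2: 353989.
Order-3 term: 1/30240 · (0.00000 − 0.00000) = 0.00000.

S_3 ≈ 353989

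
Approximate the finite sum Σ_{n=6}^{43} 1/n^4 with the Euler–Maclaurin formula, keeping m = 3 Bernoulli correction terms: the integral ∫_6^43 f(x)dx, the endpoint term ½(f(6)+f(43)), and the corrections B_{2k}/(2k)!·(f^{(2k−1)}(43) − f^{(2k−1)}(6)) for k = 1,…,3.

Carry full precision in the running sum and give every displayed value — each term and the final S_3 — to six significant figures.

The integral term ∫_6^43 1/x^4 dx = 0.00153902.
Endpoint term: (f(6) + f(43))/2 = (0.000771605 + 2.92500e-07)/2 = 0.000385949.
Integral + boundary = 0.00192497.
k=1: B_{2}/(2)! × [f^{(1)}(43) − f^{(1)}(6)] = 1/12 × (-2.72093e-08 − (-0.000514403)) = 4.28647e-05.
After k=1: 0.00196783.
k=2: B_{4}/(4)! × [f^{(3)}(43) − f^{(3)}(6)] = −1/720 × (-4.41471e-10 − (-0.000428669)) = -5.95374e-07.
After k=2: 0.00196724.
k=3: B_{6}/(6)! × [f^{(5)}(43) − f^{(5)}(6)] = 1/30240 × (-1.33707e-11 − (-0.000666819)) = 2.20509e-08.

S_3 ≈ 0.00196726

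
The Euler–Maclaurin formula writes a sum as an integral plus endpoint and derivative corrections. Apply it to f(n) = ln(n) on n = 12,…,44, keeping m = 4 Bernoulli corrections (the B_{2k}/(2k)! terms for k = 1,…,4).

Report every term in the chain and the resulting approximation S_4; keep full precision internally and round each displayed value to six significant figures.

Integral: ∫_12^44 ln(x) dx = 104.685.
Boundary: ½(f(12) + f(44)) = ½(2.48491 + 3.78419) = 3.13455.
So far: 107.820.
k=1: B_{2}/(2)! × [f^{(1)}(44) − f^{(1)}(12)] = 1/12 × (0.0227273 − 0.0833333) = -0.00505051.
Running total after k=1: 107.815.
k=2: B_{4}/(4)! × [f^{(3)}(44) − f^{(3)}(12)] = −1/720 × (2.34786e-05 − 0.00115741) = 1.57490e-06.
Running total after k=2: 107.815.
k=3: B_{6}/(6)! × [f^{(5)}(44) − f^{(5)}(12)] = 1/30240 × (1.45528e-07 − 9.64506e-05) = -3.18469e-09.
Running total after k=3: 107.815.
k=4: B_{8}/(8)! × [f^{(7)}(44) − f^{(7)}(12)] = −1/1209600 × (2.25509e-09 − 2.00939e-05) = 1.66101e-11.

S_4 ≈ 107.815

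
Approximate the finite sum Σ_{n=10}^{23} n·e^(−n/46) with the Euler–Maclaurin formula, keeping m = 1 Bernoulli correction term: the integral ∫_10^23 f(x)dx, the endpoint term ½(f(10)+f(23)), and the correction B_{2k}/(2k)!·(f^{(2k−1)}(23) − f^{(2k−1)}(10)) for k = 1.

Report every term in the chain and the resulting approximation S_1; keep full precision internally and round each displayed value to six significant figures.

Integral: ∫_10^23 x·e^(−x/46) dx = 147.560.
Boundary: ½(f(10) + f(23)) = ½(8.04615 + 13.9502) = 10.9982.
Running total after boundary: 158.558.
Order-1 term: 1/12 · (0.303265 − 0.629699) = -0.0272028.

S_1 ≈ 158.531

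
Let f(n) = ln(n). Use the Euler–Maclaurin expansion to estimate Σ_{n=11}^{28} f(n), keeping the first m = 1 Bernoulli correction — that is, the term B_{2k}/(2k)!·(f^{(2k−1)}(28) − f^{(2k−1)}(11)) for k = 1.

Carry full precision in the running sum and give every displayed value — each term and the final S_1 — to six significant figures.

The integral term ∫_11^28 ln(x) dx = 49.9249.
Endpoint term: (f(11) + f(28))/2 = (2.39790 + 3.33220)/2 = 2.86505.
Integral + boundary = 52.7899.
k=1: B_{2}/(2)! × [f^{(1)}(28) − f^{(1)}(11)] = 1/12 × (0.0357143 − 0.0909091) = -0.00459957.

S_1 ≈ 52.7853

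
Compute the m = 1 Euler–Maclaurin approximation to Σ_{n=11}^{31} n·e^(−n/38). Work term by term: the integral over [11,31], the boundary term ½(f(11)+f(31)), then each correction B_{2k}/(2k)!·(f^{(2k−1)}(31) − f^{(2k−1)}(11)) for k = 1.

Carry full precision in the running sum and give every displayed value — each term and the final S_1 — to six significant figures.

∫_11^31 x·e^(−x/38) dx evaluates to 234.316.
½[f(11) + f(31)] = ½[8.23523 + 13.7110] = 10.9731.
So far: 245.289.
Correction k=1: B_{2}/2! · (f^{(1)}(31) − f^{(1)}(11)) = 1/12 · (0.0814745 − 0.531941) = -0.0375389.

S_1 ≈ 245.251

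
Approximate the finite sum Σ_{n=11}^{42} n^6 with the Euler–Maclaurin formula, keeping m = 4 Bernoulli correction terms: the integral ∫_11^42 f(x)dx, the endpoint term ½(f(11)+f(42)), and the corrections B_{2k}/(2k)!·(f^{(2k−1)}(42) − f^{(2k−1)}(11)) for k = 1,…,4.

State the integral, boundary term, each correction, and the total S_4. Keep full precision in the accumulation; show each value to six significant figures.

S_4 ≈ 3.57421e+10

Integral: ∫_11^42 x^6 dx = 3.29314e+10.
Endpoint term: (f(11) + f(42))/2 = (1.77156e+06 + 5.48903e+09)/2 = 2.74540e+09.
Integral + boundary = 3.56768e+10.
Order-1 term: 1/12 · (7.84147e+08 − 966306) = 6.52651e+07.
After k=1: 3.57421e+10.
Order-2 term: −1/720 · (8.89056e+06 − 159720) = -12126.2.
After k=2: 3.57421e+10.
Order-3 term: 1/30240 · (30240.0 − 7920.00) = 0.738095.
After k=3: 3.57421e+10.
Order-4 term: −1/1209600 · (0.00000 − 0.00000) = 0.00000.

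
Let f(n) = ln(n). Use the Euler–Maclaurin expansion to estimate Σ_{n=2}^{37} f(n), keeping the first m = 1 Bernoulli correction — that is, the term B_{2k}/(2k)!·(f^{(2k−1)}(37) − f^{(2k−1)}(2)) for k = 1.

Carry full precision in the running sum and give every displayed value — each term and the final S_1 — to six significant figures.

S_1 ≈ 99.3303

The integral term ∫_2^37 ln(x) dx = 97.2177.
Boundary: ½(f(2) + f(37)) = ½(0.693147 + 3.61092) = 2.15203.
Integral + boundary = 99.3697.
k=1: B_{2}/(2)! × [f^{(1)}(37) − f^{(1)}(2)] = 1/12 × (0.0270270 − 0.500000) = -0.0394144.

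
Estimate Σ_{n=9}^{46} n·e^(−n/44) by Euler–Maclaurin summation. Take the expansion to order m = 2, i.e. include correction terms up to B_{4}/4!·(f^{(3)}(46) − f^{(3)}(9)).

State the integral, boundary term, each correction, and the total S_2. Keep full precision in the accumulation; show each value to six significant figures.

Integral: ∫_9^46 x·e^(−x/44) dx = 508.555.
½[f(9) + f(46)] = ½[7.33516 + 16.1705] = 11.7528.
So far: 520.307.
Correction k=1: B_{2}/2! · (f^{(1)}(46) − f^{(1)}(9)) = 1/12 · (-0.0159787 − 0.648310) = -0.0553574.
Running total after k=1: 520.252.
Correction k=2: B_{4}/4! · (f^{(3)}(46) − f^{(3)}(9)) = −1/720 · (0.000354899 − 0.00117683) = 1.14157e-06.

S_2 ≈ 520.252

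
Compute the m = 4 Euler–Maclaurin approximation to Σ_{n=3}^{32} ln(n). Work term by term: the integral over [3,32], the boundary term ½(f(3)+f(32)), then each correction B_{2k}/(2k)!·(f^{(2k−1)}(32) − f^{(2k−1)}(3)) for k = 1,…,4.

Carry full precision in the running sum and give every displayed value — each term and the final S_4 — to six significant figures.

Integral: ∫_3^32 ln(x) dx = 78.6077.
Endpoint term: (f(3) + f(32))/2 = (1.09861 + 3.46574)/2 = 2.28217.
Running total after boundary: 80.8899.
k=1: B_{2}/(2)! × [f^{(1)}(32) − f^{(1)}(3)] = 1/12 × (0.0312500 − 0.333333) = -0.0251736.
Partial sum through k=1: 80.8647.
k=2: B_{4}/(4)! × [f^{(3)}(32) − f^{(3)}(3)] = −1/720 × (6.10352e-05 − 0.0740741) = 0.000102796.
Partial sum through k=2: 80.8648.
k=3: B_{6}/(6)! × [f^{(5)}(32) − f^{(5)}(3)] = 1/30240 × (7.15256e-07 − 0.0987654) = -3.26603e-06.
Partial sum through k=3: 80.8648.
k=4: B_{8}/(8)! × [f^{(7)}(32) − f^{(7)}(3)] = −1/1209600 × (2.09548e-08 − 0.329218) = 2.72171e-07.

S_4 ≈ 80.8648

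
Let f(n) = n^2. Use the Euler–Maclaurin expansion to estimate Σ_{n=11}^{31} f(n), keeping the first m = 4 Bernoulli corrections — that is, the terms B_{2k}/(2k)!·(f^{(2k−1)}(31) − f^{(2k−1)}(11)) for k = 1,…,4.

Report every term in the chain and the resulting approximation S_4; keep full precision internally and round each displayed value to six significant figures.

The integral term ∫_11^31 x^2 dx = 9486.67.
½[f(11) + f(31)] = ½[121.000 + 961.000] = 541.000.
Running total after boundary: 10027.7.
Correction k=1: B_{2}/2! · (f^{(1)}(31) − f^{(1)}(11)) = 1/12 · (62.0000 − 22.0000) = 3.33333.
Partial sum through k=1: 10031.0.
Correction k=2: B_{4}/4! · (f^{(3)}(31) − f^{(3)}(11)) = −1/720 · (0.00000 − 0.00000) = 0.00000.
Partial sum through k=2: 10031.0.
Correction k=3: B_{6}/6! · (f^{(5)}(31) − f^{(5)}(11)) = 1/30240 · (0.00000 − 0.00000) = 0.00000.
Partial sum through k=3: 10031.0.
Correction k=4: B_{8}/8! · (f^{(7)}(31) − f^{(7)}(11)) = −1/1209600 · (0.00000 − 0.00000) = 0.00000.

S_4 ≈ 10031.0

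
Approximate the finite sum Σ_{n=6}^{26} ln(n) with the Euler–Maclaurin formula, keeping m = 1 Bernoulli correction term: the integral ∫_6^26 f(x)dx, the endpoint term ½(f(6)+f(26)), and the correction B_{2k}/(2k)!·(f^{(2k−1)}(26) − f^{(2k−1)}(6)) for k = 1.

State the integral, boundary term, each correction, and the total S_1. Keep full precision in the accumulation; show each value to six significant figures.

∫_6^26 ln(x) dx evaluates to 53.9600.
½[f(6) + f(26)] = ½[1.79176 + 3.25810] = 2.52493.
Integral + boundary = 56.4849.
k=1: B_{2}/(2)! × [f^{(1)}(26) − f^{(1)}(6)] = 1/12 × (0.0384615 − 0.166667) = -0.0106838.

S_1 ≈ 56.4742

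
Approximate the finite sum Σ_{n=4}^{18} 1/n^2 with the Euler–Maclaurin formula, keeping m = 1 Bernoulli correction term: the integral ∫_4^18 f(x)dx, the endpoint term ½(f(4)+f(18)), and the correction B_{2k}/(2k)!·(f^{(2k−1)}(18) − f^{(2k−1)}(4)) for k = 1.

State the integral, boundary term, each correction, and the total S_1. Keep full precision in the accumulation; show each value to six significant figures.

S_1 ≈ 0.229813

∫_4^18 1/x^2 dx evaluates to 0.194444.
Endpoint term: (f(4) + f(18))/2 = (0.0625000 + 0.00308642)/2 = 0.0327932.
Running total after boundary: 0.227238.
k=1: B_{2}/(2)! × [f^{(1)}(18) − f^{(1)}(4)] = 1/12 × (-0.000342936 − (-0.0312500)) = 0.00257559.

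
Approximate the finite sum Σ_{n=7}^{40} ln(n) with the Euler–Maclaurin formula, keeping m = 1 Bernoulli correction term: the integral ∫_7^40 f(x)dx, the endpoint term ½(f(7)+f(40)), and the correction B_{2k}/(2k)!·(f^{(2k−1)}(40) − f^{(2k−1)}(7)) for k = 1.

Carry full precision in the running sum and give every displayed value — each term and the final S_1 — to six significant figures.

∫_7^40 ln(x) dx evaluates to 100.934.
Boundary: ½(f(7) + f(40)) = ½(1.94591 + 3.68888) = 2.81739.
So far: 103.751.
Correction k=1: B_{2}/2! · (f^{(1)}(40) − f^{(1)}(7)) = 1/12 · (0.0250000 − 0.142857) = -0.00982143.

S_1 ≈ 103.741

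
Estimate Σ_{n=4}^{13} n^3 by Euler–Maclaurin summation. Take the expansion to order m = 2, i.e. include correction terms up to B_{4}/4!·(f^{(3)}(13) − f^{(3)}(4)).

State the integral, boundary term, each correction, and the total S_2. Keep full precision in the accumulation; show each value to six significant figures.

The integral term ∫_4^13 x^3 dx = 7076.25.
Endpoint term: (f(4) + f(13))/2 = (64.0000 + 2197.00)/2 = 1130.50.
Integral + boundary = 8206.75.
Correction k=1: B_{2}/2! · (f^{(1)}(13) − f^{(1)}(4)) = 1/12 · (507.000 − 48.0000) = 38.2500.
Running total after k=1: 8245.00.
Correction k=2: B_{4}/4! · (f^{(3)}(13) − f^{(3)}(4)) = −1/720 · (6.00000 − 6.00000) = 0.00000.

S_2 ≈ 8245.00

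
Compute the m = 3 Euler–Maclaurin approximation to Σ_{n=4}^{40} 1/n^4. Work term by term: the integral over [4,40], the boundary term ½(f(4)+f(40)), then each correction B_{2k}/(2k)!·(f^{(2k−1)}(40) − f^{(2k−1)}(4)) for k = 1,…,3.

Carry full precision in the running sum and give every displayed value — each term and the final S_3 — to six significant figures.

∫_4^40 1/x^4 dx evaluates to 0.00520313.
Endpoint term: (f(4) + f(40))/2 = (0.00390625 + 3.90625e-07)/2 = 0.00195332.
Integral + boundary = 0.00715645.
Order-1 term: 1/12 · (-3.90625e-08 − (-0.00390625)) = 0.000325518.
After k=1: 0.00748196.
Order-2 term: −1/720 · (-7.32422e-10 − (-0.00732422)) = -1.01725e-05.
After k=2: 0.00747179.
Order-3 term: 1/30240 · (-2.56348e-11 − (-0.0256348)) = 8.47711e-07.

S_3 ≈ 0.00747264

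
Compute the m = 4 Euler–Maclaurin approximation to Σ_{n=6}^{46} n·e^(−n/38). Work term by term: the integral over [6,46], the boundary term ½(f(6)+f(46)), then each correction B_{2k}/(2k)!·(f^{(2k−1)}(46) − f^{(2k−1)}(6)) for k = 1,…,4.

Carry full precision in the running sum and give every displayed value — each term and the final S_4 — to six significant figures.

S_4 ≈ 485.794

The integral term ∫_6^46 x·e^(−x/38) dx = 476.442.
Boundary: ½(f(6) + f(46)) = ½(5.12364 + 13.7099) = 9.41675.
Running total after boundary: 485.859.
Correction k=1: B_{2}/2! · (f^{(1)}(46) − f^{(1)}(6)) = 1/12 · (-0.0627453 − 0.719107) = -0.0651544.
After k=1: 485.794.
Correction k=2: B_{4}/4! · (f^{(3)}(46) − f^{(3)}(6)) = −1/720 · (0.000369346 − 0.00168074) = 1.82138e-06.
After k=2: 485.794.
Correction k=3: B_{6}/6! · (f^{(5)}(46) − f^{(5)}(6)) = 1/30240 · (5.41651e-07 − 1.98302e-06) = -4.76643e-11.
After k=3: 485.794.
Correction k=4: B_{8}/8! · (f^{(7)}(46) − f^{(7)}(6)) = −1/1209600 · (5.73077e-10 − 1.94051e-09) = 1.13048e-15.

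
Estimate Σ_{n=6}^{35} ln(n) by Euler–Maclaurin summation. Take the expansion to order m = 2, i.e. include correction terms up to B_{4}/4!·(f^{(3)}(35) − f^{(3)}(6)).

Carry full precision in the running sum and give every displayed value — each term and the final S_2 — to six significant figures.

S_2 ≈ 87.3487

∫_6^35 ln(x) dx evaluates to 84.6866.
Endpoint term: (f(6) + f(35))/2 = (1.79176 + 3.55535)/2 = 2.67355.
Running total after boundary: 87.3602.
k=1: B_{2}/(2)! × [f^{(1)}(35) − f^{(1)}(6)] = 1/12 × (0.0285714 − 0.166667) = -0.0115079.
After k=1: 87.3487.
k=2: B_{4}/(4)! × [f^{(3)}(35) − f^{(3)}(6)] = −1/720 × (4.66472e-05 − 0.00925926) = 1.27953e-05.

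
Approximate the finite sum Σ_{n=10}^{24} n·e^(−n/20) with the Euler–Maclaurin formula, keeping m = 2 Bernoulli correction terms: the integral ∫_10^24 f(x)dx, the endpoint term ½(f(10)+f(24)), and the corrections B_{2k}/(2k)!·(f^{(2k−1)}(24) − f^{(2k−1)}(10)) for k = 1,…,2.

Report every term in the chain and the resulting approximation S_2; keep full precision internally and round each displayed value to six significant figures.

Integral: ∫_10^24 x·e^(−x/20) dx = 98.8675.
Boundary: ½(f(10) + f(24)) = ½(6.06531 + 7.22866) = 6.64698.
So far: 105.514.
Correction k=1: B_{2}/2! · (f^{(1)}(24) − f^{(1)}(10)) = 1/12 · (-0.0602388 − 0.303265) = -0.0302920.
Partial sum through k=1: 105.484.
Correction k=2: B_{4}/4! · (f^{(3)}(24) − f^{(3)}(10)) = −1/720 · (0.00135537 − 0.00379082) = 3.38256e-06.

S_2 ≈ 105.484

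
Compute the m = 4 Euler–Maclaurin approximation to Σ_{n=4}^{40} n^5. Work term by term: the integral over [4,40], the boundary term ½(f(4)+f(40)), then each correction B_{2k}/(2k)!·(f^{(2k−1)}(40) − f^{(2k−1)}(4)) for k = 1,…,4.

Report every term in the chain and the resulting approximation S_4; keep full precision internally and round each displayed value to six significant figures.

∫_4^40 x^5 dx evaluates to 6.82666e+08.
Boundary: ½(f(4) + f(40)) = ½(1024.00 + 1.02400e+08) = 5.12005e+07.
So far: 7.33866e+08.
Order-1 term: 1/12 · (1.28000e+07 − 1280.00) = 1.06656e+06.
After k=1: 7.34933e+08.
Order-2 term: −1/720 · (96000.0 − 960.000) = -132.000.
After k=2: 7.34933e+08.
Order-3 term: 1/30240 · (120.000 − 120.000) = 0.00000.
After k=3: 7.34933e+08.
Order-4 term: −1/1209600 · (0.00000 − 0.00000) = 0.00000.

S_4 ≈ 7.34933e+08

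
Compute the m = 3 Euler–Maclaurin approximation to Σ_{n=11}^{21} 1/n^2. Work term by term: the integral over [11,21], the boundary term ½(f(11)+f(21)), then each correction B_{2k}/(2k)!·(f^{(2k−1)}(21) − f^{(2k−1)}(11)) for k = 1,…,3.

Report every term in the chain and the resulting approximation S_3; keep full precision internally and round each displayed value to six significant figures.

Integral: ∫_11^21 1/x^2 dx = 0.0432900.
Boundary: ½(f(11) + f(21)) = ½(0.00826446 + 0.00226757) = 0.00526602.
Integral + boundary = 0.0485561.
Correction k=1: B_{2}/2! · (f^{(1)}(21) − f^{(1)}(11)) = 1/12 · (-0.000215959 − (-0.00150263)) = 0.000107223.
After k=1: 0.0486633.
Correction k=2: B_{4}/4! · (f^{(3)}(21) − f^{(3)}(11)) = −1/720 · (-5.87645e-06 − (-0.000149021)) = -1.98812e-07.
After k=2: 0.0486631.
Correction k=3: B_{6}/6! · (f^{(5)}(21) − f^{(5)}(11)) = 1/30240 · (-3.99758e-07 − (-3.69474e-05)) = 1.20859e-09.

S_3 ≈ 0.0486631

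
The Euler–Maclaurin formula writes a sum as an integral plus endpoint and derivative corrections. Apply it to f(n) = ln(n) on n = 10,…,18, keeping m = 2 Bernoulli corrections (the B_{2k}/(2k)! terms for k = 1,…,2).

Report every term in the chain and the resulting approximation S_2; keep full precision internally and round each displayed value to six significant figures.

Integral: ∫_10^18 ln(x) dx = 21.0008.
Endpoint term: (f(10) + f(18))/2 = (2.30259 + 2.89037)/2 = 2.59648.
Running total after boundary: 23.5973.
Correction k=1: B_{2}/2! · (f^{(1)}(18) − f^{(1)}(10)) = 1/12 · (0.0555556 − 0.100000) = -0.00370370.
After k=1: 23.5936.
Correction k=2: B_{4}/4! · (f^{(3)}(18) − f^{(3)}(10)) = −1/720 · (0.000342936 − 0.00200000) = 2.30148e-06.

S_2 ≈ 23.5936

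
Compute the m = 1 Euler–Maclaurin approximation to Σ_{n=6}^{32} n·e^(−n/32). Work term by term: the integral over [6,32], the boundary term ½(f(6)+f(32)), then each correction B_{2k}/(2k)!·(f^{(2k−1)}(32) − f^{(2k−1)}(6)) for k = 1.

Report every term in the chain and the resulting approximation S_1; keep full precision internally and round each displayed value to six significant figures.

S_1 ≈ 262.999

∫_6^32 x·e^(−x/32) dx evaluates to 254.682.
½[f(6) + f(32)] = ½[4.97417 + 11.7721] = 8.37316.
Integral + boundary = 263.055.
Order-1 term: 1/12 · (0.00000 − 0.673586) = -0.0561322.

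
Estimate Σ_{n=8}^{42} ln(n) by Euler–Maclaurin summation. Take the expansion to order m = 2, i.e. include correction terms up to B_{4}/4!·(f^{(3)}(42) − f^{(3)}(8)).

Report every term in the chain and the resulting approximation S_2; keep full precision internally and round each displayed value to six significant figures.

∫_8^42 ln(x) dx evaluates to 106.347.
Endpoint term: (f(8) + f(42))/2 = (2.07944 + 3.73767)/2 = 2.90856.
Integral + boundary = 109.255.
Order-1 term: 1/12 · (0.0238095 − 0.125000) = -0.00843254.
Partial sum through k=1: 109.247.
Order-2 term: −1/720 · (2.69949e-05 − 0.00390625) = 5.38785e-06.

S_2 ≈ 109.247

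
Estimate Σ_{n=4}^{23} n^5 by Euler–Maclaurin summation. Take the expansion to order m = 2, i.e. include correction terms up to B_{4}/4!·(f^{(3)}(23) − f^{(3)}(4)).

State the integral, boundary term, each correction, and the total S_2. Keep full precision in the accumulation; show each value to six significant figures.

Integral: ∫_4^23 x^5 dx = 2.46720e+07.
½[f(4) + f(23)] = ½[1024.00 + 6.43634e+06] = 3.21868e+06.
So far: 2.78906e+07.
Correction k=1: B_{2}/2! · (f^{(1)}(23) − f^{(1)}(4)) = 1/12 · (1.39920e+06 − 1280.00) = 116494.
After k=1: 2.80071e+07.
Correction k=2: B_{4}/4! · (f^{(3)}(23) − f^{(3)}(4)) = −1/720 · (31740.0 − 960.000) = -42.7500.

S_2 ≈ 2.80071e+07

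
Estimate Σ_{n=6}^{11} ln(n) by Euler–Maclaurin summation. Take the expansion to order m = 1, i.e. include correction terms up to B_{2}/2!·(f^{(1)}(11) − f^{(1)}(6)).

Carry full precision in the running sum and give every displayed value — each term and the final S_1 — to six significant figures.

The integral term ∫_6^11 ln(x) dx = 10.6263.
Boundary: ½(f(6) + f(11)) = ½(1.79176 + 2.39790) = 2.09483.
Running total after boundary: 12.7211.
Order-1 term: 1/12 · (0.0909091 − 0.166667) = -0.00631313.

S_1 ≈ 12.7148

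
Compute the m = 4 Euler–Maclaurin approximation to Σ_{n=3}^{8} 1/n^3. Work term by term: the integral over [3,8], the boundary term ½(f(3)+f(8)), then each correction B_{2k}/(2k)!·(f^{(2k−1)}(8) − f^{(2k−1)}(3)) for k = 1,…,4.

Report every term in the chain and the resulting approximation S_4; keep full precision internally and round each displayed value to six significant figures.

The integral term ∫_3^8 1/x^3 dx = 0.0477431.
Endpoint term: (f(3) + f(8))/2 = (0.0370370 + 0.00195312)/2 = 0.0194951.
Integral + boundary = 0.0672381.
k=1: B_{2}/(2)! × [f^{(1)}(8) − f^{(1)}(3)] = 1/12 × (-0.000732422 − (-0.0370370)) = 0.00302538.
Running total after k=1: 0.0702635.
k=2: B_{4}/(4)! × [f^{(3)}(8) − f^{(3)}(3)] = −1/720 × (-0.000228882 − (-0.0823045)) = -0.000113994.
Running total after k=2: 0.0701495.
k=3: B_{6}/(6)! × [f^{(5)}(8) − f^{(5)}(3)] = 1/30240 × (-0.000150204 − (-0.384088)) = 1.26963e-05.
Running total after k=3: 0.0701622.
k=4: B_{8}/(8)! × [f^{(7)}(8) − f^{(7)}(3)] = −1/1209600 × (-0.000168979 − (-3.07270)) = -2.54012e-06.

S_4 ≈ 0.0701597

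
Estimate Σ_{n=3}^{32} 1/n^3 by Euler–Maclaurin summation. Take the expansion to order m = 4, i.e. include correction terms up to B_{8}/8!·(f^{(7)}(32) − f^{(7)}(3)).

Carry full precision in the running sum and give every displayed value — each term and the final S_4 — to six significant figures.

∫_3^32 1/x^3 dx evaluates to 0.0550673.
Boundary: ½(f(3) + f(32)) = ½(0.0370370 + 3.05176e-05) = 0.0185338.
So far: 0.0736011.
Order-1 term: 1/12 · (-2.86102e-06 − (-0.0370370)) = 0.00308618.
Partial sum through k=1: 0.0766872.
Order-2 term: −1/720 · (-5.58794e-08 − (-0.0823045)) = -0.000114312.
Partial sum through k=2: 0.0765729.
Order-3 term: 1/30240 · (-2.29193e-09 − (-0.384088)) = 1.27013e-05.
Partial sum through k=3: 0.0765856.
Order-4 term: −1/1209600 · (-1.61151e-10 − (-3.07270)) = -2.54026e-06.

S_4 ≈ 0.0765831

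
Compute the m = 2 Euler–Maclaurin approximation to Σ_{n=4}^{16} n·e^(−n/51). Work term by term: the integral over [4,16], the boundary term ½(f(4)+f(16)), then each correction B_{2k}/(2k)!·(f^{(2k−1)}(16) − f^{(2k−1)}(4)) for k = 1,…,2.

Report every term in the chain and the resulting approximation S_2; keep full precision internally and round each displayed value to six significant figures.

S_2 ≈ 104.203

Integral: ∫_4^16 x·e^(−x/51) dx = 96.5374.
Boundary: ½(f(4) + f(16)) = ½(3.69826 + 11.6915) = 7.69489.
So far: 104.232.
k=1: B_{2}/(2)! × [f^{(1)}(16) − f^{(1)}(4)] = 1/12 × (0.501474 − 0.852051) = -0.0292147.
Partial sum through k=1: 104.203.
k=2: B_{4}/(4)! × [f^{(3)}(16) − f^{(3)}(4)] = −1/720 × (0.000754676 − 0.00103852) = 3.94222e-07.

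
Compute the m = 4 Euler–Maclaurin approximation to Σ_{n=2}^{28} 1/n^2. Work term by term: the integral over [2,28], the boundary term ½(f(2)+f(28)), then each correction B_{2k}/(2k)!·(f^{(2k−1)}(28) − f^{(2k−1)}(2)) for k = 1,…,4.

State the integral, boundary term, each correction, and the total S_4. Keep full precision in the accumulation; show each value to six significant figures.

The integral term ∫_2^28 1/x^2 dx = 0.464286.
Endpoint term: (f(2) + f(28))/2 = (0.250000 + 0.00127551)/2 = 0.125638.
Running total after boundary: 0.589923.
Correction k=1: B_{2}/2! · (f^{(1)}(28) − f^{(1)}(2)) = 1/12 · (-9.11079e-05 − (-0.250000)) = 0.0208257.
Partial sum through k=1: 0.610749.
Correction k=2: B_{4}/4! · (f^{(3)}(28) − f^{(3)}(2)) = −1/720 · (-1.39451e-06 − (-0.750000)) = -0.00104166.
Partial sum through k=2: 0.609708.
Correction k=3: B_{6}/6! · (f^{(5)}(28) − f^{(5)}(2)) = 1/30240 · (-5.33613e-08 − (-5.62500)) = 0.000186012.
Partial sum through k=3: 0.609894.
Correction k=4: B_{8}/8! · (f^{(7)}(28) − f^{(7)}(2)) = −1/1209600 · (-3.81152e-09 − (-78.7500)) = -6.51042e-05.

S_4 ≈ 0.609828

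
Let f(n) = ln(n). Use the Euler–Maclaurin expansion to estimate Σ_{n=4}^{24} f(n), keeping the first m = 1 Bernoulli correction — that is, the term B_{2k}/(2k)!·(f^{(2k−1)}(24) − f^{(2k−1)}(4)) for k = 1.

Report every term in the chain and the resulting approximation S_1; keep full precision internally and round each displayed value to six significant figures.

Integral: ∫_4^24 ln(x) dx = 50.7281.
Endpoint term: (f(4) + f(24))/2 = (1.38629 + 3.17805)/2 = 2.28217.
So far: 53.0103.
Order-1 term: 1/12 · (0.0416667 − 0.250000) = -0.0173611.

S_1 ≈ 52.9929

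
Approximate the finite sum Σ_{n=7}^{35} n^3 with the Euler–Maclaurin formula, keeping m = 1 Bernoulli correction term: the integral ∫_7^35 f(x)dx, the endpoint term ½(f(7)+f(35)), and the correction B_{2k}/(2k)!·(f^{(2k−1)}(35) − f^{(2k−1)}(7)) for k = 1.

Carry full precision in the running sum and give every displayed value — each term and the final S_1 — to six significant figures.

S_1 ≈ 396459

∫_7^35 x^3 dx evaluates to 374556.
Endpoint term: (f(7) + f(35))/2 = (343.000 + 42875.0)/2 = 21609.0.
So far: 396165.
Correction k=1: B_{2}/2! · (f^{(1)}(35) − f^{(1)}(7)) = 1/12 · (3675.00 − 147.000) = 294.000.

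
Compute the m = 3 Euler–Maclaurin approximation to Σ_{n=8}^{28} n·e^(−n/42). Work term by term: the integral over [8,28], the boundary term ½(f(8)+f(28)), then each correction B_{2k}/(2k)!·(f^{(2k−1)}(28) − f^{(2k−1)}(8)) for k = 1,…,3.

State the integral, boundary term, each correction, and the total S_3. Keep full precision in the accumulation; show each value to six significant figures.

S_3 ≈ 236.794

Integral: ∫_8^28 x·e^(−x/42) dx = 226.341.
½[f(8) + f(28)] = ½[6.61252 + 14.3757] = 10.4941.
Running total after boundary: 236.835.
Correction k=1: B_{2}/2! · (f^{(1)}(28) − f^{(1)}(8)) = 1/12 · (0.171139 − 0.669124) = -0.0414988.
Partial sum through k=1: 236.794.
Correction k=2: B_{4}/4! · (f^{(3)}(28) − f^{(3)}(8)) = −1/720 · (0.000679123 − 0.00131647) = 8.85206e-07.
Partial sum through k=2: 236.794.
Correction k=3: B_{6}/6! · (f^{(5)}(28) − f^{(5)}(8)) = 1/30240 · (7.14982e-07 − 1.27756e-06) = -1.86038e-11.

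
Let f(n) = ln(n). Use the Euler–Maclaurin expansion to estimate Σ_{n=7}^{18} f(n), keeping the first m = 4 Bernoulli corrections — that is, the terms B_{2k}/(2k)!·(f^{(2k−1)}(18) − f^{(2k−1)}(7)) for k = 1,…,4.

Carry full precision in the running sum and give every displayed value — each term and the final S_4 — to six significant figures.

S_4 ≈ 29.8162

∫_7^18 ln(x) dx evaluates to 27.4053.
Boundary: ½(f(7) + f(18)) = ½(1.94591 + 2.89037) = 2.41814.
So far: 29.8235.
Correction k=1: B_{2}/2! · (f^{(1)}(18) − f^{(1)}(7)) = 1/12 · (0.0555556 − 0.142857) = -0.00727513.
After k=1: 29.8162.
Correction k=2: B_{4}/4! · (f^{(3)}(18) − f^{(3)}(7)) = −1/720 · (0.000342936 − 0.00583090) = 7.62218e-06.
After k=2: 29.8162.
Correction k=3: B_{6}/6! · (f^{(5)}(18) − f^{(5)}(7)) = 1/30240 · (1.27013e-05 − 0.00142798) = -4.68014e-08.
After k=3: 29.8162.
Correction k=4: B_{8}/8! · (f^{(7)}(18) − f^{(7)}(7)) = −1/1209600 · (1.17605e-06 − 0.000874271) = 7.21805e-10.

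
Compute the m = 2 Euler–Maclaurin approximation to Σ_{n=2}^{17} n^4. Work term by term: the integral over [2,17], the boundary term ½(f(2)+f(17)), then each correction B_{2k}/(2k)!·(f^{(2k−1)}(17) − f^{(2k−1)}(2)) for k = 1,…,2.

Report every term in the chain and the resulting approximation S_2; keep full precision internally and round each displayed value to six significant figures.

S_2 ≈ 327368

Integral: ∫_2^17 x^4 dx = 283965.
Boundary: ½(f(2) + f(17)) = ½(16.0000 + 83521.0) = 41768.5.
So far: 325734.
k=1: B_{2}/(2)! × [f^{(1)}(17) − f^{(1)}(2)] = 1/12 × (19652.0 − 32.0000) = 1635.00.
Partial sum through k=1: 327368.
k=2: B_{4}/(4)! × [f^{(3)}(17) − f^{(3)}(2)] = −1/720 × (408.000 − 48.0000) = -0.500000.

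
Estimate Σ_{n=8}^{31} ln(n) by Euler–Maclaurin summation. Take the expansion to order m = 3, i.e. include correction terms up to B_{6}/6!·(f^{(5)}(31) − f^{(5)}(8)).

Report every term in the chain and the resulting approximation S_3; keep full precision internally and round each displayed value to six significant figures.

S_3 ≈ 69.5671

Integral: ∫_8^31 ln(x) dx = 66.8181.
Endpoint term: (f(8) + f(31))/2 = (2.07944 + 3.43399)/2 = 2.75671.
So far: 69.5748.
Correction k=1: B_{2}/2! · (f^{(1)}(31) − f^{(1)}(8)) = 1/12 · (0.0322581 − 0.125000) = -0.00772849.
Running total after k=1: 69.5671.
Correction k=2: B_{4}/4! · (f^{(3)}(31) − f^{(3)}(8)) = −1/720 · (6.71344e-05 − 0.00390625) = 5.33211e-06.
Running total after k=2: 69.5671.
Correction k=3: B_{6}/6! · (f^{(5)}(31) − f^{(5)}(8)) = 1/30240 · (8.38306e-07 − 0.000732422) = -2.41926e-08.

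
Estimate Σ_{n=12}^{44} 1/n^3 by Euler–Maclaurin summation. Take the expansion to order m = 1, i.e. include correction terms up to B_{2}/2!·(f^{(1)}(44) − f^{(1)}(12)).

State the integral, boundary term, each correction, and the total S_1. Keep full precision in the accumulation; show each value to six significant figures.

∫_12^44 1/x^3 dx evaluates to 0.00321396.
Endpoint term: (f(12) + f(44))/2 = (0.000578704 + 1.17393e-05)/2 = 0.000295221.
Integral + boundary = 0.00350918.
k=1: B_{2}/(2)! × [f^{(1)}(44) − f^{(1)}(12)] = 1/12 × (-8.00406e-07 − (-0.000144676)) = 1.19896e-05.

S_1 ≈ 0.00352117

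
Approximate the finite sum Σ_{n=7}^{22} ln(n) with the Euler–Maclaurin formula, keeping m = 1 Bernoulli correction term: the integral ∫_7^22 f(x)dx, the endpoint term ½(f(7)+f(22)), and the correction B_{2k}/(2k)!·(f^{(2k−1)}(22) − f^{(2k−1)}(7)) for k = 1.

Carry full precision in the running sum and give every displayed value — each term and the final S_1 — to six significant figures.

The integral term ∫_7^22 ln(x) dx = 39.3816.
Endpoint term: (f(7) + f(22))/2 = (1.94591 + 3.09104)/2 = 2.51848.
Integral + boundary = 41.9000.
Correction k=1: B_{2}/2! · (f^{(1)}(22) − f^{(1)}(7)) = 1/12 · (0.0454545 − 0.142857) = -0.00811688.

S_1 ≈ 41.8919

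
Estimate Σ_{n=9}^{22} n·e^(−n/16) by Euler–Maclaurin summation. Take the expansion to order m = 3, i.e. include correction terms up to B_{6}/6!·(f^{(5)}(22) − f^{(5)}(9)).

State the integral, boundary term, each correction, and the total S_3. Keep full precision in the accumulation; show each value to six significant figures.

∫_9^22 x·e^(−x/16) dx evaluates to 74.1867.
Endpoint term: (f(9) + f(22))/2 = (5.12805 + 5.56247)/2 = 5.34526.
So far: 79.5319.
Order-1 term: 1/12 · (-0.0948148 − 0.249280) = -0.0286746.
Partial sum through k=1: 79.5032.
Order-2 term: −1/720 · (0.00160494 − 0.00542518) = 5.30589e-06.
Partial sum through k=2: 79.5032.
Order-3 term: 1/30240 · (1.39853e-05 − 3.85805e-05) = -8.13332e-10.

S_3 ≈ 79.5032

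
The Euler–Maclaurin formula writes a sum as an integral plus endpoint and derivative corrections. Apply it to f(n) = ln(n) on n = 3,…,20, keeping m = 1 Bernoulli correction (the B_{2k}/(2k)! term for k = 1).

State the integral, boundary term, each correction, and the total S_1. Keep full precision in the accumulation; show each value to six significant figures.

Integral: ∫_3^20 ln(x) dx = 39.6188.
Boundary: ½(f(3) + f(20)) = ½(1.09861 + 2.99573) = 2.04717.
So far: 41.6660.
Correction k=1: B_{2}/2! · (f^{(1)}(20) − f^{(1)}(3)) = 1/12 · (0.0500000 − 0.333333) = -0.0236111.

S_1 ≈ 41.6424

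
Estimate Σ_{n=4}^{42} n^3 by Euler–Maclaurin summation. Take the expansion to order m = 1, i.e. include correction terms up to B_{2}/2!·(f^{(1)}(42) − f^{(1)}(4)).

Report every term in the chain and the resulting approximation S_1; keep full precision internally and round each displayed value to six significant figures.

Integral: ∫_4^42 x^3 dx = 777860.
Endpoint term: (f(4) + f(42))/2 = (64.0000 + 74088.0)/2 = 37076.0.
Integral + boundary = 814936.
Order-1 term: 1/12 · (5292.00 − 48.0000) = 437.000.

S_1 ≈ 815373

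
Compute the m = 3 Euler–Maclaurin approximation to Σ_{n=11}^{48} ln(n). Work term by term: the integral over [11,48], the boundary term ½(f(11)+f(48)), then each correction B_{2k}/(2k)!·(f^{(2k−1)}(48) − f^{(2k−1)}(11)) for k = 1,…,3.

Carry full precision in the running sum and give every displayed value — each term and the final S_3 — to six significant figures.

S_3 ≈ 125.570

The integral term ∫_11^48 ln(x) dx = 122.441.
Endpoint term: (f(11) + f(48))/2 = (2.39790 + 3.87120)/2 = 3.13455.
So far: 125.575.
k=1: B_{2}/(2)! × [f^{(1)}(48) − f^{(1)}(11)] = 1/12 × (0.0208333 − 0.0909091) = -0.00583965.
Partial sum through k=1: 125.570.
k=2: B_{4}/(4)! × [f^{(3)}(48) − f^{(3)}(11)] = −1/720 × (1.80845e-05 − 0.00150263) = 2.06187e-06.
Partial sum through k=2: 125.570.
k=3: B_{6}/(6)! × [f^{(5)}(48) − f^{(5)}(11)] = 1/30240 × (9.41901e-08 − 0.000149021) = -4.92483e-09.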